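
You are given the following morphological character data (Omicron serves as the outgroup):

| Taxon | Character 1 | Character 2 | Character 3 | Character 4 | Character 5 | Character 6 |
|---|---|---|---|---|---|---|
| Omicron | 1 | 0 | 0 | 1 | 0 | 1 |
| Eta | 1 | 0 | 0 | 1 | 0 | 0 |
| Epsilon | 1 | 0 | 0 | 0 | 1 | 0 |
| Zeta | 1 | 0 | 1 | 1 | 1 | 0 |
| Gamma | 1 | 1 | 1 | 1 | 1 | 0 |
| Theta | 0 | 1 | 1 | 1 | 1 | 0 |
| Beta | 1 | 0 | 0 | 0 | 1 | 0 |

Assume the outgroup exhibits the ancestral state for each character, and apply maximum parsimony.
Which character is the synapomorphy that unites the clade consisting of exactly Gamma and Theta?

Character 2

Character polarity is set by the outgroup: the derived state is whichever differs from the outgroup's state, so for Character 1, Character 4, Character 6 the derived state is '0', and for the remaining characters it is '1'.
Character 1 (derived state '0') is unique to Theta (autapomorphy; uninformative for grouping).
Only Gamma and Theta show the derived state '1' for Character 2, supporting them as a clade.
Only Gamma, Theta, and Zeta show the derived state '1' for Character 3, supporting them as a clade.
Character 4 (derived state '0') is shared by Beta and Epsilon — a synapomorphy uniting that clade.
Character 5: derived state '1' in Beta, Epsilon, Gamma, Theta, and Zeta only — synapomorphy for {Beta, Epsilon, Gamma, Theta, Zeta}.
All ingroup taxa share the derived state '0' for Character 6; it defines the ingroup but does not resolve relationships within it.
Most parsimonious ingroup topology: (Eta,((Epsilon,Beta),(Zeta,(Gamma,Theta)))).
The clade {Gamma, Theta} is supported by Character 2: its derived state '1' occurs in exactly those taxa and in no other taxon (including the outgroup).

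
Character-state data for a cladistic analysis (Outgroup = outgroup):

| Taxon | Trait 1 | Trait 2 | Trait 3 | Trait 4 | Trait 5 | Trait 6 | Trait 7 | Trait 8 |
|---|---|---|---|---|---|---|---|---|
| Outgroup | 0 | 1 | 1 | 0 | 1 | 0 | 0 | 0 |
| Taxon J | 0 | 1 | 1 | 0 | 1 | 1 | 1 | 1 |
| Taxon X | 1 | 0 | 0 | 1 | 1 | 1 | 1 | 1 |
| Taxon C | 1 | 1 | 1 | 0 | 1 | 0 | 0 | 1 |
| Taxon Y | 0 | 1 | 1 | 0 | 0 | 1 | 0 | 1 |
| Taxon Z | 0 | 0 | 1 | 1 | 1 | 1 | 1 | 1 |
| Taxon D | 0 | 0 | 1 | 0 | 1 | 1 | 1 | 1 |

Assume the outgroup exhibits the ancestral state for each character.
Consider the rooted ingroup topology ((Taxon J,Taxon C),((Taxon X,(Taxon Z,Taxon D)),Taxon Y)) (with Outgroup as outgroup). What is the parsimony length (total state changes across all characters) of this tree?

Map each character onto ((Taxon J,Taxon C),((Taxon X,(Taxon Z,Taxon D)),Taxon Y)) (rooted by Outgroup) and count the minimum state changes it requires (Fitch parsimony):
Trait 1: 2; Trait 2: 1; Trait 3: 1; Trait 4: 2; Trait 5: 1; Trait 6: 2; Trait 7: 2; Trait 8: 1.
Total tree length = 12.

12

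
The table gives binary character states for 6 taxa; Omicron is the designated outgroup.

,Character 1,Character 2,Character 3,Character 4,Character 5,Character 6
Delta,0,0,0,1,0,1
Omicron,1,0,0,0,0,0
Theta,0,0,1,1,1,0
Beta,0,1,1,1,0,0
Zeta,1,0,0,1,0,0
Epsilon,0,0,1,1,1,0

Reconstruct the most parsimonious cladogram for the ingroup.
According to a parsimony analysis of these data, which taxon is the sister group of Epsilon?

Character polarity is set by the outgroup: the derived state is whichever differs from the outgroup's state, so for Character 1 the derived state is '0', and for the remaining characters it is '1'.
Character 1: derived state '0' in Beta, Delta, Epsilon, and Theta only — synapomorphy for {Beta, Delta, Epsilon, Theta}.
Character 2: derived state '1' in Beta only — an autapomorphy, so it tells us nothing about relationships among taxa.
Only Beta, Epsilon, and Theta show the derived state '1' for Character 3, supporting them as a clade.
All ingroup taxa share the derived state '1' for Character 4; it defines the ingroup but does not resolve relationships within it.
Only Epsilon and Theta show the derived state '1' for Character 5, supporting them as a clade.
Character 6: derived state '1' in Delta only — an autapomorphy, so it tells us nothing about relationships among taxa.
Most parsimonious ingroup topology: (Zeta,(Delta,((Epsilon,Theta),Beta))).
Epsilon and Theta form a cherry on this tree, so they are sister taxa.

Theta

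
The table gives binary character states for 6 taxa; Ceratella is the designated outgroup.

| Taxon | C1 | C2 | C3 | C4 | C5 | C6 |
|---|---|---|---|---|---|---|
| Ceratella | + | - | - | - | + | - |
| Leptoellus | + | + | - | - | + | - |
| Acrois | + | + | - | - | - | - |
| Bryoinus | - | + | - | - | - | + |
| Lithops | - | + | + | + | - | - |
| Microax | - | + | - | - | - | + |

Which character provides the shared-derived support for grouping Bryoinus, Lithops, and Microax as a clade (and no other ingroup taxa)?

Character polarity is set by the outgroup: the derived state is whichever differs from the outgroup's state, so for C1, C5 the derived state is '-', and for the remaining characters it is '+'.
C1 (derived state '-') is shared by Bryoinus, Lithops, and Microax — a synapomorphy uniting that clade.
C2 (derived state '+') is shared by all ingroup taxa — unites the whole ingroup.
C3: derived state '+' in Lithops only — an autapomorphy, so it tells us nothing about relationships among taxa.
C4: derived state '+' in Lithops only — an autapomorphy, so it tells us nothing about relationships among taxa.
C5: derived state '-' in Acrois, Bryoinus, Lithops, and Microax only — synapomorphy for {Acrois, Bryoinus, Lithops, Microax}.
C6 (derived state '+') is shared by Bryoinus and Microax — a synapomorphy uniting that clade.
Most parsimonious ingroup topology: (Leptoellus,(Acrois,((Bryoinus,Microax),Lithops))).
The clade {Bryoinus, Lithops, Microax} is supported by C1: its derived state '-' occurs in exactly those taxa and in no other taxon (including the outgroup).

C1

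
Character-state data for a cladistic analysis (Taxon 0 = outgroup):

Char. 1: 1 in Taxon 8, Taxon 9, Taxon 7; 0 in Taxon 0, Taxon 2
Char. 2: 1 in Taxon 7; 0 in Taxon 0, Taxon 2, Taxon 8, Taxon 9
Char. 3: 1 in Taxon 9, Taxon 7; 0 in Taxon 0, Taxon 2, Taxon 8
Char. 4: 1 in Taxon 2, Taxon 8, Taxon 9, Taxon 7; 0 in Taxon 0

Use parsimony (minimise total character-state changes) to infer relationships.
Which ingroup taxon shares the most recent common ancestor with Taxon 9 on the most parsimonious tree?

Taxon 7

The outgroup has state '0' for every character, so '1' is the derived state throughout.
Only Taxon 7, Taxon 8, and Taxon 9 show the derived state '1' for Char. 1, supporting them as a clade.
Char. 2: derived state '1' in Taxon 7 only — an autapomorphy, so it tells us nothing about relationships among taxa.
Only Taxon 7 and Taxon 9 show the derived state '1' for Char. 3, supporting them as a clade.
All ingroup taxa share the derived state '1' for Char. 4; it defines the ingroup but does not resolve relationships within it.
Most parsimonious ingroup topology: (Taxon 2,(Taxon 8,(Taxon 9,Taxon 7))).
Taxon 9 and Taxon 7 form a cherry on this tree, so they are sister taxa.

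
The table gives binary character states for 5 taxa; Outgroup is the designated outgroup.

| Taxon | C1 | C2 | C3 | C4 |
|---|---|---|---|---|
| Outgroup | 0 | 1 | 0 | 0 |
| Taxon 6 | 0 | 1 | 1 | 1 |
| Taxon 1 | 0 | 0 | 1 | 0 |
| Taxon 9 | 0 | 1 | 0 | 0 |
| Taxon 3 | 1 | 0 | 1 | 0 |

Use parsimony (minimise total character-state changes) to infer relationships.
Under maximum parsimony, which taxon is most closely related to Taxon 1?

Character polarity is set by the outgroup: the derived state is whichever differs from the outgroup's state, so for C2 the derived state is '0', and for the remaining characters it is '1'.
C1 (derived state '1') is unique to Taxon 3 (autapomorphy; uninformative for grouping).
Only Taxon 1 and Taxon 3 show the derived state '0' for C2, supporting them as a clade.
C3: derived state '1' in Taxon 1, Taxon 3, and Taxon 6 only — synapomorphy for {Taxon 1, Taxon 3, Taxon 6}.
C4: derived state '1' in Taxon 6 only — an autapomorphy, so it tells us nothing about relationships among taxa.
Most parsimonious ingroup topology: ((Taxon 6,(Taxon 1,Taxon 3)),Taxon 9).
Taxon 1 and Taxon 3 form a cherry on this tree, so they are sister taxa.

Taxon 3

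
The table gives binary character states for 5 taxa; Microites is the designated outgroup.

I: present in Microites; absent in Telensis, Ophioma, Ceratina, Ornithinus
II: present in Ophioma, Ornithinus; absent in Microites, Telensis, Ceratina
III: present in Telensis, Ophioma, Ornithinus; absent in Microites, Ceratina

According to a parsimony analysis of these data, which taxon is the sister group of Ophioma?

Ornithinus

Character polarity is set by the outgroup: the derived state is whichever differs from the outgroup's state, so for I the derived state is 'absent', and for the remaining characters it is 'present'.
I (derived state 'absent') is shared by all ingroup taxa — unites the whole ingroup.
Only Ophioma and Ornithinus show the derived state 'present' for II, supporting them as a clade.
Only Ophioma, Ornithinus, and Telensis show the derived state 'present' for III, supporting them as a clade.
Most parsimonious ingroup topology: ((Telensis,(Ophioma,Ornithinus)),Ceratina).
Ophioma and Ornithinus form a cherry on this tree, so they are sister taxa.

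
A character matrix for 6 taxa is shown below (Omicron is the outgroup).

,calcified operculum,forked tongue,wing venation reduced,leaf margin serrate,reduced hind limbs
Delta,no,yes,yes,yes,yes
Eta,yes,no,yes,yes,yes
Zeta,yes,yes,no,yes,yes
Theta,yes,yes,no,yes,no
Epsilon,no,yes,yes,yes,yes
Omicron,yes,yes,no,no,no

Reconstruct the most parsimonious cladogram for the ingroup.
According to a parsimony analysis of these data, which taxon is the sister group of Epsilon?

Delta

Character polarity is set by the outgroup: the derived state is whichever differs from the outgroup's state, so for calcified operculum, forked tongue the derived state is 'no', and for the remaining characters it is 'yes'.
calcified operculum: derived state 'no' in Delta and Epsilon only — synapomorphy for {Delta, Epsilon}.
forked tongue: derived state 'no' in Eta only — an autapomorphy, so it tells us nothing about relationships among taxa.
wing venation reduced (derived state 'yes') is shared by Delta, Epsilon, and Eta — a synapomorphy uniting that clade.
All ingroup taxa share the derived state 'yes' for leaf margin serrate; it defines the ingroup but does not resolve relationships within it.
reduced hind limbs (derived state 'yes') is shared by Delta, Epsilon, Eta, and Zeta — a synapomorphy uniting that clade.
Most parsimonious ingroup topology: ((Zeta,((Epsilon,Delta),Eta)),Theta).
Epsilon and Delta form a cherry on this tree, so they are sister taxa.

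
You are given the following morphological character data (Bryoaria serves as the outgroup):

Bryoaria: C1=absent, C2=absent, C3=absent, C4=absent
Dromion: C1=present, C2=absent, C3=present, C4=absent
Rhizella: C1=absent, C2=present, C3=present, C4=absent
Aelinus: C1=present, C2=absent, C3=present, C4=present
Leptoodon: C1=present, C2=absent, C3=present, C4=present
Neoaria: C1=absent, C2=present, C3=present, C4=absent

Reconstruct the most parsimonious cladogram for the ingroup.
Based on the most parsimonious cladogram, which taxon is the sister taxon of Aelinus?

The outgroup has state 'absent' for every character, so 'present' is the derived state throughout.
Only Aelinus, Dromion, and Leptoodon show the derived state 'present' for C1, supporting them as a clade.
Only Neoaria and Rhizella show the derived state 'present' for C2, supporting them as a clade.
C3 (derived state 'present') is shared by all ingroup taxa — unites the whole ingroup.
Only Aelinus and Leptoodon show the derived state 'present' for C4, supporting them as a clade.
Most parsimonious ingroup topology: ((Dromion,(Aelinus,Leptoodon)),(Rhizella,Neoaria)).
Aelinus and Leptoodon form a cherry on this tree, so they are sister taxa.

Leptoodon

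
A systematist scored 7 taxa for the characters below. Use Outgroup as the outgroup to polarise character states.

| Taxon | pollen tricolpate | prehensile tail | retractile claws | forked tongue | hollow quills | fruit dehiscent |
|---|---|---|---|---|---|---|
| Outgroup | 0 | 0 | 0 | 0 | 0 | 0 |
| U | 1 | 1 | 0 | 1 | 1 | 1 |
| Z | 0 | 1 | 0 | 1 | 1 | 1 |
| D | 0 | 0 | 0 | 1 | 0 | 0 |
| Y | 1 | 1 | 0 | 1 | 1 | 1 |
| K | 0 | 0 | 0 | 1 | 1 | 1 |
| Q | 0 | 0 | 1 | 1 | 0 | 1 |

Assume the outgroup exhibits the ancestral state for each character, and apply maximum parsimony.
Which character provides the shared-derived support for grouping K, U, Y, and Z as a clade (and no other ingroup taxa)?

The outgroup has state '0' for every character, so '1' is the derived state throughout.
pollen tricolpate (derived state '1') is shared by U and Y — a synapomorphy uniting that clade.
Only U, Y, and Z show the derived state '1' for prehensile tail, supporting them as a clade.
retractile claws: derived state '1' in Q only — an autapomorphy, so it tells us nothing about relationships among taxa.
forked tongue (derived state '1') is shared by all ingroup taxa — unites the whole ingroup.
hollow quills: derived state '1' in K, U, Y, and Z only — synapomorphy for {K, U, Y, Z}.
Only K, Q, U, Y, and Z show the derived state '1' for fruit dehiscent, supporting them as a clade.
Most parsimonious ingroup topology: (((((U,Y),Z),K),Q),D).
The clade {K, U, Y, Z} is supported by hollow quills: its derived state '1' occurs in exactly those taxa and in no other taxon (including the outgroup).

hollow quills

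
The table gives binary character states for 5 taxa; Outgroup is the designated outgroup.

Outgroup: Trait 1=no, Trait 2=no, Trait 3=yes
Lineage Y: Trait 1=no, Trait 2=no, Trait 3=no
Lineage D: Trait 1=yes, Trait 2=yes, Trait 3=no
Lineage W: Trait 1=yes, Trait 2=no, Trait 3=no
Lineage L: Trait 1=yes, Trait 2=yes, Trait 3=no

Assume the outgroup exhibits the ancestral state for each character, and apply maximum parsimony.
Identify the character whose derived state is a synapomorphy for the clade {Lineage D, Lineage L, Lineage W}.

Character polarity is set by the outgroup: the derived state is whichever differs from the outgroup's state, so for Trait 3 the derived state is 'no', and for the remaining characters it is 'yes'.
Trait 1: derived state 'yes' in Lineage D, Lineage L, and Lineage W only — synapomorphy for {Lineage D, Lineage L, Lineage W}.
Trait 2: derived state 'yes' in Lineage D and Lineage L only — synapomorphy for {Lineage D, Lineage L}.
All ingroup taxa share the derived state 'no' for Trait 3; it defines the ingroup but does not resolve relationships within it.
Most parsimonious ingroup topology: (Lineage Y,((Lineage D,Lineage L),Lineage W)).
The clade {Lineage D, Lineage L, Lineage W} is supported by Trait 1: its derived state 'yes' occurs in exactly those taxa and in no other taxon (including the outgroup).

Trait 1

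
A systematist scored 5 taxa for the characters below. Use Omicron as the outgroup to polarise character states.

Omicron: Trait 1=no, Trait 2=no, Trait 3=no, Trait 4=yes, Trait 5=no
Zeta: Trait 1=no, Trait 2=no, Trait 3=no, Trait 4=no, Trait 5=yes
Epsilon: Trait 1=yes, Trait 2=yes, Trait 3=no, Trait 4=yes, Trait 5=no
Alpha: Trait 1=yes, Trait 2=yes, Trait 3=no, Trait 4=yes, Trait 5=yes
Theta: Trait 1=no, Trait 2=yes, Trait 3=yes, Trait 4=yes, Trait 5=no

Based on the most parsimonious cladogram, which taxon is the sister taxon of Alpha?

Character polarity is set by the outgroup: the derived state is whichever differs from the outgroup's state, so for Trait 4 the derived state is 'no', and for the remaining characters it is 'yes'.
Trait 1: derived state 'yes' in Alpha and Epsilon only — synapomorphy for {Alpha, Epsilon}.
Only Alpha, Epsilon, and Theta show the derived state 'yes' for Trait 2, supporting them as a clade.
Trait 3: derived state 'yes' in Theta only — an autapomorphy, so it tells us nothing about relationships among taxa.
Trait 4 (derived state 'no') is unique to Zeta (autapomorphy; uninformative for grouping).
Trait 5 (state 'yes') occurs in Alpha and Zeta but conflicts with the nesting implied by the other characters — most parsimoniously interpreted as homoplasy.
Most parsimonious ingroup topology: (Zeta,((Epsilon,Alpha),Theta)).
Alpha and Epsilon form a cherry on this tree, so they are sister taxa.

Epsilon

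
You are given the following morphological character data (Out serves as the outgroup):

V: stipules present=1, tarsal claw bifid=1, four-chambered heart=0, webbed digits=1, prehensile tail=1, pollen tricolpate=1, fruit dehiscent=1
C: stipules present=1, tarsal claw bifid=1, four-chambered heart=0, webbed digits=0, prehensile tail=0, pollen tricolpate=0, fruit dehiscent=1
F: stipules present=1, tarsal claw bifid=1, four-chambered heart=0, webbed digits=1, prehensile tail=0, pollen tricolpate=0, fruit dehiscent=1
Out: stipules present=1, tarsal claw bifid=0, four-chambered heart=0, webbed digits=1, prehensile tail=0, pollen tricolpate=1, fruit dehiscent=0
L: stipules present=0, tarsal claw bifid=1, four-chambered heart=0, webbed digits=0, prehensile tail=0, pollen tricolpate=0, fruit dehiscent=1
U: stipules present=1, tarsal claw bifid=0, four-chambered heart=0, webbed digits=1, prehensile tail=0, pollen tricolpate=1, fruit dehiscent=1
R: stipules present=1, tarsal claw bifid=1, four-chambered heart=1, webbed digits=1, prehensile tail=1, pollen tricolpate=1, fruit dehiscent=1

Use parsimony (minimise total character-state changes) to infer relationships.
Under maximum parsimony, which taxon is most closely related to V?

R

Character polarity is set by the outgroup: the derived state is whichever differs from the outgroup's state, so for stipules present, webbed digits, pollen tricolpate the derived state is '0', and for the remaining characters it is '1'.
stipules present (derived state '0') is unique to L (autapomorphy; uninformative for grouping).
tarsal claw bifid (derived state '1') is shared by C, F, L, R, and V — a synapomorphy uniting that clade.
four-chambered heart (derived state '1') is unique to R (autapomorphy; uninformative for grouping).
webbed digits (derived state '0') is shared by C and L — a synapomorphy uniting that clade.
Only R and V show the derived state '1' for prehensile tail, supporting them as a clade.
pollen tricolpate: derived state '0' in C, F, and L only — synapomorphy for {C, F, L}.
All ingroup taxa share the derived state '1' for fruit dehiscent; it defines the ingroup but does not resolve relationships within it.
Most parsimonious ingroup topology: ((((L,C),F),(R,V)),U).
V and R form a cherry on this tree, so they are sister taxa.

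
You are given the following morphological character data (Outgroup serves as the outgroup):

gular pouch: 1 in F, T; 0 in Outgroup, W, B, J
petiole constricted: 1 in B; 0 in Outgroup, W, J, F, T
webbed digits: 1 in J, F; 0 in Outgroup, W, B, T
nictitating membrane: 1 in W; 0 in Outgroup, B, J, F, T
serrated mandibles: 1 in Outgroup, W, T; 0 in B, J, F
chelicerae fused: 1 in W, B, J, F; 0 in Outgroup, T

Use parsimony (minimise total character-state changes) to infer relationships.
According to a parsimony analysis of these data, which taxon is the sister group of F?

Character polarity is set by the outgroup: the derived state is whichever differs from the outgroup's state, so for serrated mandibles the derived state is '0', and for the remaining characters it is '1'.
gular pouch groups F and T, which is incompatible with the clades supported by the remaining characters; treating it as convergent (homoplasy) costs fewer steps than any alternative tree.
petiole constricted: derived state '1' in B only — an autapomorphy, so it tells us nothing about relationships among taxa.
webbed digits (derived state '1') is shared by F and J — a synapomorphy uniting that clade.
nictitating membrane: derived state '1' in W only — an autapomorphy, so it tells us nothing about relationships among taxa.
serrated mandibles (derived state '0') is shared by B, F, and J — a synapomorphy uniting that clade.
chelicerae fused: derived state '1' in B, F, J, and W only — synapomorphy for {B, F, J, W}.
Most parsimonious ingroup topology: ((W,(B,(J,F))),T).
F and J form a cherry on this tree, so they are sister taxa.

J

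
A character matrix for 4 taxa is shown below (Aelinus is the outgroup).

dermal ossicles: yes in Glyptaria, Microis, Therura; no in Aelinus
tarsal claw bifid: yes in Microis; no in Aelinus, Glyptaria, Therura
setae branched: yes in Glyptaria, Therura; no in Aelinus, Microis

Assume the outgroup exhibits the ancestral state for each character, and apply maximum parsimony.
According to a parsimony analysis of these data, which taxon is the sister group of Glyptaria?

The outgroup has state 'no' for every character, so 'yes' is the derived state throughout.
All ingroup taxa share the derived state 'yes' for dermal ossicles; it defines the ingroup but does not resolve relationships within it.
tarsal claw bifid (derived state 'yes') is unique to Microis (autapomorphy; uninformative for grouping).
Only Glyptaria and Therura show the derived state 'yes' for setae branched, supporting them as a clade.
Most parsimonious ingroup topology: ((Glyptaria,Therura),Microis).
Glyptaria and Therura form a cherry on this tree, so they are sister taxa.

Therura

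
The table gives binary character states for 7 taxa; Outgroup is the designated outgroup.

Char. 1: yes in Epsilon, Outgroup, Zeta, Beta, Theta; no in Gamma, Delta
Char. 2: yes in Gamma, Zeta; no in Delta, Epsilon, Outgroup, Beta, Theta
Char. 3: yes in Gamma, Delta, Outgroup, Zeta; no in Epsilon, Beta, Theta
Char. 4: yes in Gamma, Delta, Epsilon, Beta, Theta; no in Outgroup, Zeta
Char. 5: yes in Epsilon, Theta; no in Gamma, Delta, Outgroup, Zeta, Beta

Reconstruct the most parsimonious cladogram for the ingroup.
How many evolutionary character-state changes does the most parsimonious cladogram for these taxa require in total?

Character polarity is set by the outgroup: the derived state is whichever differs from the outgroup's state, so for Char. 1, Char. 3 the derived state is 'no', and for the remaining characters it is 'yes'.
Char. 1: derived state 'no' in Delta and Gamma only — synapomorphy for {Delta, Gamma}.
Char. 2 groups Gamma and Zeta, which is incompatible with the clades supported by the remaining characters; treating it as convergent (homoplasy) costs fewer steps than any alternative tree.
Char. 3: derived state 'no' in Beta, Epsilon, and Theta only — synapomorphy for {Beta, Epsilon, Theta}.
Only Beta, Delta, Epsilon, Gamma, and Theta show the derived state 'yes' for Char. 4, supporting them as a clade.
Char. 5: derived state 'yes' in Epsilon and Theta only — synapomorphy for {Epsilon, Theta}.
Most parsimonious ingroup topology: (((Delta,Gamma),((Theta,Epsilon),Beta)),Zeta).
Changes per character on this tree: Char. 1: 1; Char. 2: 2; Char. 3: 1; Char. 4: 1; Char. 5: 1.
Total = 6.

6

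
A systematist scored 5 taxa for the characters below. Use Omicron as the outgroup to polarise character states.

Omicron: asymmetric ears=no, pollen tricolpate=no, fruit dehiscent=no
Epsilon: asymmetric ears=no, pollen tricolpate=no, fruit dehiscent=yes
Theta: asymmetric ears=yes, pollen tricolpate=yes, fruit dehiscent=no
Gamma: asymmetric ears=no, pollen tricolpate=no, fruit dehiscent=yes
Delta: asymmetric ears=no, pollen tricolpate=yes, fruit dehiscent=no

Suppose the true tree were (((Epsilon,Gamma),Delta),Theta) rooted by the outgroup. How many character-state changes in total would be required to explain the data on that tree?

Map each character onto (((Epsilon,Gamma),Delta),Theta) (rooted by Omicron) and count the minimum state changes it requires (Fitch parsimony):
asymmetric ears: 1; pollen tricolpate: 2; fruit dehiscent: 1.
Total tree length = 4.

4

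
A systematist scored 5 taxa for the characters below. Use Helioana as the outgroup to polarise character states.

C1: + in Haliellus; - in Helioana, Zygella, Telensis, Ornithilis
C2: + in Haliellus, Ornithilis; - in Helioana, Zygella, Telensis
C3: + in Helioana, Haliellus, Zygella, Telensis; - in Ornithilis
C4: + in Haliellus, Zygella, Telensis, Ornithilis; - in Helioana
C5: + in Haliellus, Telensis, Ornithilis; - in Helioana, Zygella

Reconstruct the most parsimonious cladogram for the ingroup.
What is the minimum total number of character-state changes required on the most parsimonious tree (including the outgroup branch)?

Character polarity is set by the outgroup: the derived state is whichever differs from the outgroup's state, so for C3 the derived state is '-', and for the remaining characters it is '+'.
C1 (derived state '+') is unique to Haliellus (autapomorphy; uninformative for grouping).
C2 (derived state '+') is shared by Haliellus and Ornithilis — a synapomorphy uniting that clade.
C3: derived state '-' in Ornithilis only — an autapomorphy, so it tells us nothing about relationships among taxa.
C4 (derived state '+') is shared by all ingroup taxa — unites the whole ingroup.
Only Haliellus, Ornithilis, and Telensis show the derived state '+' for C5, supporting them as a clade.
Most parsimonious ingroup topology: (((Haliellus,Ornithilis),Telensis),Zygella).
Changes per character on this tree: C1: 1; C2: 1; C3: 1; C4: 1; C5: 1.
Total = 5.

5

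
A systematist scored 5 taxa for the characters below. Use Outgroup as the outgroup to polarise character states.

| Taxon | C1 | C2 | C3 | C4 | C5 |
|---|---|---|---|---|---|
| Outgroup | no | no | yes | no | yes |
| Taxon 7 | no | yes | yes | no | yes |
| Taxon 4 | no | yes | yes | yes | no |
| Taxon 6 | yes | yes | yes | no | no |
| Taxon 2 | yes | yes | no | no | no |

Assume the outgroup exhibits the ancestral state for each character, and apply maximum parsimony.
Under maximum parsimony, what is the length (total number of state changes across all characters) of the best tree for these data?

5

Character polarity is set by the outgroup: the derived state is whichever differs from the outgroup's state, so for C3, C5 the derived state is 'no', and for the remaining characters it is 'yes'.
C1: derived state 'yes' in Taxon 2 and Taxon 6 only — synapomorphy for {Taxon 2, Taxon 6}.
All ingroup taxa share the derived state 'yes' for C2; it defines the ingroup but does not resolve relationships within it.
C3: derived state 'no' in Taxon 2 only — an autapomorphy, so it tells us nothing about relationships among taxa.
C4 (derived state 'yes') is unique to Taxon 4 (autapomorphy; uninformative for grouping).
C5 (derived state 'no') is shared by Taxon 2, Taxon 4, and Taxon 6 — a synapomorphy uniting that clade.
Most parsimonious ingroup topology: (Taxon 7,(Taxon 4,(Taxon 6,Taxon 2))).
Changes per character on this tree: C1: 1; C2: 1; C3: 1; C4: 1; C5: 1.
Total = 5.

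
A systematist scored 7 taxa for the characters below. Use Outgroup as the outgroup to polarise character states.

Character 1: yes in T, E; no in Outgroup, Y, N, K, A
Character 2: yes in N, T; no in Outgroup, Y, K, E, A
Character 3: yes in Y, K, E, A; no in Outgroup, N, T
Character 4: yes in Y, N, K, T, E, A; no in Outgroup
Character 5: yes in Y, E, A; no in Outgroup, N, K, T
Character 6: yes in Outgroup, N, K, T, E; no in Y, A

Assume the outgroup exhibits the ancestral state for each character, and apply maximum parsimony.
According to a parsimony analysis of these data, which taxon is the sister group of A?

Y

Character polarity is set by the outgroup: the derived state is whichever differs from the outgroup's state, so for Character 6 the derived state is 'no', and for the remaining characters it is 'yes'.
Character 1 groups E and T, which is incompatible with the clades supported by the remaining characters; treating it as convergent (homoplasy) costs fewer steps than any alternative tree.
Character 2 (derived state 'yes') is shared by N and T — a synapomorphy uniting that clade.
Character 3 (derived state 'yes') is shared by A, E, K, and Y — a synapomorphy uniting that clade.
All ingroup taxa share the derived state 'yes' for Character 4; it defines the ingroup but does not resolve relationships within it.
Character 5: derived state 'yes' in A, E, and Y only — synapomorphy for {A, E, Y}.
Character 6 (derived state 'no') is shared by A and Y — a synapomorphy uniting that clade.
Most parsimonious ingroup topology: ((((Y,A),E),K),(N,T)).
A and Y form a cherry on this tree, so they are sister taxa.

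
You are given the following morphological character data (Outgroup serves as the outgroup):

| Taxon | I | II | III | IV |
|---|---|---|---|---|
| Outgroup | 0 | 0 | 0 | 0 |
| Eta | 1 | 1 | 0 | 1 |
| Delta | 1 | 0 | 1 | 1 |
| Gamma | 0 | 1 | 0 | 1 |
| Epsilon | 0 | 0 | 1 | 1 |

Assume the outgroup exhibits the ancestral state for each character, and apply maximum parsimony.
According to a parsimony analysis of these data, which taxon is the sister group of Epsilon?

Delta

The outgroup has state '0' for every character, so '1' is the derived state throughout.
I groups Delta and Eta, which is incompatible with the clades supported by the remaining characters; treating it as convergent (homoplasy) costs fewer steps than any alternative tree.
II (derived state '1') is shared by Eta and Gamma — a synapomorphy uniting that clade.
Only Delta and Epsilon show the derived state '1' for III, supporting them as a clade.
IV (derived state '1') is shared by all ingroup taxa — unites the whole ingroup.
Most parsimonious ingroup topology: ((Eta,Gamma),(Delta,Epsilon)).
Epsilon and Delta form a cherry on this tree, so they are sister taxa.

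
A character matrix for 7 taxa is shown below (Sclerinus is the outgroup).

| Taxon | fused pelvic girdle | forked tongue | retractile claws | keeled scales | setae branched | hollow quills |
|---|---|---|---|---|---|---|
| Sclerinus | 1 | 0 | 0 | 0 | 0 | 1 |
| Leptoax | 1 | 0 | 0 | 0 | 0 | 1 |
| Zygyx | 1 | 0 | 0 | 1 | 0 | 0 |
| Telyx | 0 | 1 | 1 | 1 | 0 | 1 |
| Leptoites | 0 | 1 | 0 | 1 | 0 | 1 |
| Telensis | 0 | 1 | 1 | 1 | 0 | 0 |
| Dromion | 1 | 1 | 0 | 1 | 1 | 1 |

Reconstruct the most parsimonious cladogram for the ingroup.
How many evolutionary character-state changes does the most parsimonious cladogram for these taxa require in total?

7

Character polarity is set by the outgroup: the derived state is whichever differs from the outgroup's state, so for fused pelvic girdle, hollow quills the derived state is '0', and for the remaining characters it is '1'.
fused pelvic girdle: derived state '0' in Leptoites, Telensis, and Telyx only — synapomorphy for {Leptoites, Telensis, Telyx}.
forked tongue (derived state '1') is shared by Dromion, Leptoites, Telensis, and Telyx — a synapomorphy uniting that clade.
retractile claws: derived state '1' in Telensis and Telyx only — synapomorphy for {Telensis, Telyx}.
keeled scales: derived state '1' in Dromion, Leptoites, Telensis, Telyx, and Zygyx only — synapomorphy for {Dromion, Leptoites, Telensis, Telyx, Zygyx}.
setae branched: derived state '1' in Dromion only — an autapomorphy, so it tells us nothing about relationships among taxa.
hollow quills (state '0') occurs in Telensis and Zygyx but conflicts with the nesting implied by the other characters — most parsimoniously interpreted as homoplasy.
Most parsimonious ingroup topology: (Leptoax,(Zygyx,(((Telyx,Telensis),Leptoites),Dromion))).
Changes per character on this tree: fused pelvic girdle: 1; forked tongue: 1; retractile claws: 1; keeled scales: 1; setae branched: 1; hollow quills: 2.
Total = 7.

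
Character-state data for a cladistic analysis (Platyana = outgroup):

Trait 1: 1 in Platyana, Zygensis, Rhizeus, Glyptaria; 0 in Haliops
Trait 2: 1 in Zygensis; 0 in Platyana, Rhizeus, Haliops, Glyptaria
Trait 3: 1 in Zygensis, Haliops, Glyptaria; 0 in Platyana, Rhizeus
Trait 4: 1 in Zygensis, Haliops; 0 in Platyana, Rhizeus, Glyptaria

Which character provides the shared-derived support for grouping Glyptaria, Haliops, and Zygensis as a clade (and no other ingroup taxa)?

Trait 3

Character polarity is set by the outgroup: the derived state is whichever differs from the outgroup's state, so for Trait 1 the derived state is '0', and for the remaining characters it is '1'.
Trait 1: derived state '0' in Haliops only — an autapomorphy, so it tells us nothing about relationships among taxa.
Trait 2: derived state '1' in Zygensis only — an autapomorphy, so it tells us nothing about relationships among taxa.
Trait 3 (derived state '1') is shared by Glyptaria, Haliops, and Zygensis — a synapomorphy uniting that clade.
Trait 4 (derived state '1') is shared by Haliops and Zygensis — a synapomorphy uniting that clade.
Most parsimonious ingroup topology: (((Zygensis,Haliops),Glyptaria),Rhizeus).
The clade {Glyptaria, Haliops, Zygensis} is supported by Trait 3: its derived state '1' occurs in exactly those taxa and in no other taxon (including the outgroup).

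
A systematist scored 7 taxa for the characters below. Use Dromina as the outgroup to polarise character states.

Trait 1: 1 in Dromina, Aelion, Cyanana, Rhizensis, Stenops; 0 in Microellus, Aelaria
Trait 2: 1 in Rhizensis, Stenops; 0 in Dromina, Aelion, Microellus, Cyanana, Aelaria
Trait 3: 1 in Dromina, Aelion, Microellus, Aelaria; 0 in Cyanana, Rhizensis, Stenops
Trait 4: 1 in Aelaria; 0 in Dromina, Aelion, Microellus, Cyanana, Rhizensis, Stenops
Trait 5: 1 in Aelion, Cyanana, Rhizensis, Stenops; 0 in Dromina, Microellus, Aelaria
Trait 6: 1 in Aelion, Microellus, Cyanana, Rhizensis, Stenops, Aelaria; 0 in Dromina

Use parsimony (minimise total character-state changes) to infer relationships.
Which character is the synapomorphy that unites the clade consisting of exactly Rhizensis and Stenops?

Trait 2

Character polarity is set by the outgroup: the derived state is whichever differs from the outgroup's state, so for Trait 1, Trait 3 the derived state is '0', and for the remaining characters it is '1'.
Only Aelaria and Microellus show the derived state '0' for Trait 1, supporting them as a clade.
Trait 2: derived state '1' in Rhizensis and Stenops only — synapomorphy for {Rhizensis, Stenops}.
Trait 3: derived state '0' in Cyanana, Rhizensis, and Stenops only — synapomorphy for {Cyanana, Rhizensis, Stenops}.
Trait 4: derived state '1' in Aelaria only — an autapomorphy, so it tells us nothing about relationships among taxa.
Trait 5 (derived state '1') is shared by Aelion, Cyanana, Rhizensis, and Stenops — a synapomorphy uniting that clade.
Trait 6 (derived state '1') is shared by all ingroup taxa — unites the whole ingroup.
Most parsimonious ingroup topology: ((Aelion,(Cyanana,(Rhizensis,Stenops))),(Microellus,Aelaria)).
The clade {Rhizensis, Stenops} is supported by Trait 2: its derived state '1' occurs in exactly those taxa and in no other taxon (including the outgroup).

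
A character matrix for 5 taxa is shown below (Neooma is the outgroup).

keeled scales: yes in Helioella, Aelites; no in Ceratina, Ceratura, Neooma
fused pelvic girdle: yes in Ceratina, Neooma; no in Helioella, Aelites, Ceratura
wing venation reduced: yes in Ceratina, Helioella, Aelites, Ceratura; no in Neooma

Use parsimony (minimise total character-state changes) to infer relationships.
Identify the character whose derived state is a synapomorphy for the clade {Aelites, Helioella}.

keeled scales

Character polarity is set by the outgroup: the derived state is whichever differs from the outgroup's state, so for fused pelvic girdle the derived state is 'no', and for the remaining characters it is 'yes'.
keeled scales (derived state 'yes') is shared by Aelites and Helioella — a synapomorphy uniting that clade.
Only Aelites, Ceratura, and Helioella show the derived state 'no' for fused pelvic girdle, supporting them as a clade.
All ingroup taxa share the derived state 'yes' for wing venation reduced; it defines the ingroup but does not resolve relationships within it.
Most parsimonious ingroup topology: (((Helioella,Aelites),Ceratura),Ceratina).
The clade {Aelites, Helioella} is supported by keeled scales: its derived state 'yes' occurs in exactly those taxa and in no other taxon (including the outgroup).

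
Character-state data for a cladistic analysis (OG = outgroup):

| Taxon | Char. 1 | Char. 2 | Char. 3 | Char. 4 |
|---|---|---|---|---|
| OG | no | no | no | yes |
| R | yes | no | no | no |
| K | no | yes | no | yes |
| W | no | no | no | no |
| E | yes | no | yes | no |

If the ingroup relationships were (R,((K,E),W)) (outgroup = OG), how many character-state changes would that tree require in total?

Map each character onto (R,((K,E),W)) (rooted by OG) and count the minimum state changes it requires (Fitch parsimony):
Char. 1: 2; Char. 2: 1; Char. 3: 1; Char. 4: 2.
Total tree length = 6.

6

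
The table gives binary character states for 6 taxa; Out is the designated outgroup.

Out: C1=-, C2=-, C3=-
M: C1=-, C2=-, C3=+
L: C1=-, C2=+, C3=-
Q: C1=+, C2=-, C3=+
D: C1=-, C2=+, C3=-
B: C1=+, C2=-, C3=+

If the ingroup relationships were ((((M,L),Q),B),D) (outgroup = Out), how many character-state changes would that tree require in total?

Map each character onto ((((M,L),Q),B),D) (rooted by Out) and count the minimum state changes it requires (Fitch parsimony):
C1: 2; C2: 2; C3: 2.
Total tree length = 6.

6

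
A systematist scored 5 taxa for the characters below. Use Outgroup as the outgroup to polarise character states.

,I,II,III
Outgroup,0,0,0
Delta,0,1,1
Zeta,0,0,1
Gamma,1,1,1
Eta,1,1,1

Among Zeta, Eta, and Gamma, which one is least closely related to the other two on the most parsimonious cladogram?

The outgroup has state '0' for every character, so '1' is the derived state throughout.
I: derived state '1' in Eta and Gamma only — synapomorphy for {Eta, Gamma}.
Only Delta, Eta, and Gamma show the derived state '1' for II, supporting them as a clade.
All ingroup taxa share the derived state '1' for III; it defines the ingroup but does not resolve relationships within it.
Most parsimonious ingroup topology: ((Delta,(Gamma,Eta)),Zeta).
Gamma and Eta share a more recent common ancestor with each other than either does with Zeta, so Zeta is the least closely related of the three.

Zeta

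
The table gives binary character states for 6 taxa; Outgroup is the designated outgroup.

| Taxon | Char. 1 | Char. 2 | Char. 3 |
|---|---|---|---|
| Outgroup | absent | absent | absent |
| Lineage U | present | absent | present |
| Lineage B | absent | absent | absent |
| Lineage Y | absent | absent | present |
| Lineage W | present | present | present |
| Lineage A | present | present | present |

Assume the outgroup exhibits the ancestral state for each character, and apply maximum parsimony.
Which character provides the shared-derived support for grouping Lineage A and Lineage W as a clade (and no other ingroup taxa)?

The outgroup has state 'absent' for every character, so 'present' is the derived state throughout.
Only Lineage A, Lineage U, and Lineage W show the derived state 'present' for Char. 1, supporting them as a clade.
Char. 2: derived state 'present' in Lineage A and Lineage W only — synapomorphy for {Lineage A, Lineage W}.
Char. 3: derived state 'present' in Lineage A, Lineage U, Lineage W, and Lineage Y only — synapomorphy for {Lineage A, Lineage U, Lineage W, Lineage Y}.
Most parsimonious ingroup topology: (((Lineage U,(Lineage W,Lineage A)),Lineage Y),Lineage B).
The clade {Lineage A, Lineage W} is supported by Char. 2: its derived state 'present' occurs in exactly those taxa and in no other taxon (including the outgroup).

Char. 2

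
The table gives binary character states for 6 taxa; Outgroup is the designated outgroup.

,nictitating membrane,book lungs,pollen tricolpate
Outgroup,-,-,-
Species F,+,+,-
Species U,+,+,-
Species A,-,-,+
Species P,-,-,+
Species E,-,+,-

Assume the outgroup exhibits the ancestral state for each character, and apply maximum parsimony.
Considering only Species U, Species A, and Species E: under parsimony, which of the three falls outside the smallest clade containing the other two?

The outgroup has state '-' for every character, so '+' is the derived state throughout.
Only Species F and Species U show the derived state '+' for nictitating membrane, supporting them as a clade.
Only Species E, Species F, and Species U show the derived state '+' for book lungs, supporting them as a clade.
pollen tricolpate: derived state '+' in Species A and Species P only — synapomorphy for {Species A, Species P}.
Most parsimonious ingroup topology: (((Species F,Species U),Species E),(Species A,Species P)).
Species E and Species U share a more recent common ancestor with each other than either does with Species A, so Species A is the least closely related of the three.

Species A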